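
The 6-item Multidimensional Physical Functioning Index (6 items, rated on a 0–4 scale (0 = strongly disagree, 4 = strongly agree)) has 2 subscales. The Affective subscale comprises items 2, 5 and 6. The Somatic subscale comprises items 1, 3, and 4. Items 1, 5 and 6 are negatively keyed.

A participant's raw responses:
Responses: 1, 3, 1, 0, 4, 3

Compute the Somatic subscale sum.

Somatic items: 1, 3, 4.
Of these, item 1 is negatively keyed; on a 0–4 scale, reversed = 4 − raw.
  item 1: 4 − 1 = 3
  item 3: 1
  item 4: 0
Sum = 3 + 1 + 0 = 4

4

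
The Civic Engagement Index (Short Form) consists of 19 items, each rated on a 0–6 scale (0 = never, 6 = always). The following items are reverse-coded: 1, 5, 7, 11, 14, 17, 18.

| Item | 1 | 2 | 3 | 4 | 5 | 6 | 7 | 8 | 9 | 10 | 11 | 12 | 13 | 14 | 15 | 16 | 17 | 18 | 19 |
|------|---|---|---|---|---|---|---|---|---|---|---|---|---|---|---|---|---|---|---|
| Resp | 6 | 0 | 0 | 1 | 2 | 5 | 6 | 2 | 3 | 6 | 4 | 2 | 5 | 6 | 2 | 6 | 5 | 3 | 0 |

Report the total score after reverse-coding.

42

Apply reverse scoring (on a 0–6 scale, reversed = 6 − raw):
  item 1: 6 − 6 = 0
  item 5: 6 − 2 = 4
  item 7: 6 − 6 = 0
  item 11: 6 − 4 = 2
  item 14: 6 − 6 = 0
  item 17: 6 − 5 = 1
  item 18: 6 − 3 = 3
Scored items: 0, 0, 0, 1, 4, 5, 0, 2, 3, 6, 2, 2, 5, 0, 2, 6, 1, 3, 0
Total = 0 + 0 + 0 + 1 + 4 + 5 + 0 + 2 + 3 + 6 + 2 + 2 + 5 + 0 + 2 + 6 + 1 + 3 + 0 = 42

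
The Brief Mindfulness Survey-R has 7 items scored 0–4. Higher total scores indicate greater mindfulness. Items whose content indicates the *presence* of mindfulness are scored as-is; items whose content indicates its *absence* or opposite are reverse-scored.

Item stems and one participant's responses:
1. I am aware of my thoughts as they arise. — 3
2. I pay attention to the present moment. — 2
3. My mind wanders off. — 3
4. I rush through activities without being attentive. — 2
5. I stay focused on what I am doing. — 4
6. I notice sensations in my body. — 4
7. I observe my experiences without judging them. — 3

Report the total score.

Items 3, 4 describe the absence/opposite of mindfulness → reverse-score.
reversed = (0+4) − raw = 4 − raw.
  item 1: 3
  item 2: 2
  item 3: 4 − 3 = 1
  item 4: 4 − 2 = 2
  item 5: 4
  item 6: 4
  item 7: 3
Total = 3 + 2 + 1 + 2 + 4 + 4 + 3 = 19

19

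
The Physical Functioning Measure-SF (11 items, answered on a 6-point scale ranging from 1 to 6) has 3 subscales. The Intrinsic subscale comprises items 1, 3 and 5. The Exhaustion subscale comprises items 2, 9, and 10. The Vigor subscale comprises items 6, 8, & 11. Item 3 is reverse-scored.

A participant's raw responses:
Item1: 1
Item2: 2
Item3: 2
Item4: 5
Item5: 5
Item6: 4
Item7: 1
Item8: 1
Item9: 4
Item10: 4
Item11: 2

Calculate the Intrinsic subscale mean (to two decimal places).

3.67

Intrinsic items: 1, 3, 5.
Of these, item 3 is reverse-scored; reversed = (1+6) − raw = 7 − raw.
  item 1: 1
  item 3: 7 − 2 = 5
  item 5: 5
Sum = 1 + 5 + 5 = 11
Mean = 11 / 3 = 3.67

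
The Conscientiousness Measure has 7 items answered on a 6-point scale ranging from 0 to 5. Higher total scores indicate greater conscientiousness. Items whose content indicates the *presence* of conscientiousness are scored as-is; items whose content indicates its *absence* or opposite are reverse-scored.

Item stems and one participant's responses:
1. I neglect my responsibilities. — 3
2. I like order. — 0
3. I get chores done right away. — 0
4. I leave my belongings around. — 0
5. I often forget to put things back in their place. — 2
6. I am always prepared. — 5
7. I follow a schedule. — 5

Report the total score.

Items 1, 4, 5 describe the absence/opposite of conscientiousness → reverse-score.
reversed = (0+5) − raw = 5 − raw.
  item 1: 5 − 3 = 2
  item 2: 0
  item 3: 0
  item 4: 5 − 0 = 5
  item 5: 5 − 2 = 3
  item 6: 5
  item 7: 5
Total = 2 + 0 + 0 + 5 + 3 + 5 + 5 = 20

20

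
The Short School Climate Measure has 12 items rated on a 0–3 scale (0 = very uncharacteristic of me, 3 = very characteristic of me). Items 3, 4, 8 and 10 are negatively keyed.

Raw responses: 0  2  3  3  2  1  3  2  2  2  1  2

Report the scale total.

15

Reversing items 3, 4, 8, & 10 with 3 − raw:
Total = 0 + 2 + (3−3) + (3−3) + 2 + 1 + 3 + (3−2) + 2 + (3−2) + 1 + 2
      = 0 + 2 + 0 + 0 + 2 + 1 + 3 + 1 + 2 + 1 + 1 + 2 = 15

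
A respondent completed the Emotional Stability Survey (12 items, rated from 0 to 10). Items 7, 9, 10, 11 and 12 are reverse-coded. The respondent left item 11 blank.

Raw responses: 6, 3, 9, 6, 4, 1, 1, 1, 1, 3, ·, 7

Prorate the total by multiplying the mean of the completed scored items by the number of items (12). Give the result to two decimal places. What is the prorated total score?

63.27

Reverse-coded (reverse-coded value = 10 − response):
  item 7: 10 − 1 = 9
  item 9: 10 − 1 = 9
  item 10: 10 − 3 = 7
  item 12: 10 − 7 = 3
Completed scored items (11 of 12): 6, 3, 9, 6, 4, 1, 9, 1, 9, 7, 3; sum = 58.
Person mean = 58 / 11 ≈ 5.2727
Prorated total = (58 / 11) × 12 = 63.27 (to 2 dp)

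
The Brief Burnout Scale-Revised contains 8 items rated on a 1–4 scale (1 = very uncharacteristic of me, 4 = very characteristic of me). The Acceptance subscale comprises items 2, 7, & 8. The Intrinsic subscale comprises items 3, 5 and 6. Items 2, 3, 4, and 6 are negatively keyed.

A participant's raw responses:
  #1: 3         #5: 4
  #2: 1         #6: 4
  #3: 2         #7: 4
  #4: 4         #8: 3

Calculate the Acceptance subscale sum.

Acceptance items: 2, 7, 8.
Of these, item 2 is negatively keyed; reversed = (1+4) − raw = 5 − raw.
  item 2: 5 − 1 = 4
  item 7: 4
  item 8: 3
Sum = 4 + 4 + 3 = 11

11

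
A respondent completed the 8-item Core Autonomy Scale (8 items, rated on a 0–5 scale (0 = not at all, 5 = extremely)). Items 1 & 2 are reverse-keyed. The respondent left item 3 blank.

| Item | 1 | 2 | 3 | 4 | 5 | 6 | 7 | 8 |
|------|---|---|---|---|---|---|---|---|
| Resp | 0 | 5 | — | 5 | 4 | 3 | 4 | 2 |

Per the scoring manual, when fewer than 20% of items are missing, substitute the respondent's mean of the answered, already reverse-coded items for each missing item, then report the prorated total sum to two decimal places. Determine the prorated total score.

26.29

Reverse-coded (reverse-coded value = 5 − response):
  item 1: 5 − 0 = 5
  item 2: 5 − 5 = 0
Completed scored items (7 of 8): 5, 0, 5, 4, 3, 4, 2; sum = 23.
Person mean = 23 / 7 ≈ 3.2857
Prorated total = (23 / 7) × 8 = 26.29 (to 2 dp)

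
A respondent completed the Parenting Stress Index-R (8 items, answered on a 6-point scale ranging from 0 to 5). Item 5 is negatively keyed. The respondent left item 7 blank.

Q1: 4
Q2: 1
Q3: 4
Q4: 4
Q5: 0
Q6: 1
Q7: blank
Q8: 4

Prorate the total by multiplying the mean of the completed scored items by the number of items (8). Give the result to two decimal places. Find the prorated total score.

26.29

Reverse-coded (reverse-coded value = 5 − response):
  item 5: 5 − 0 = 5
Completed scored items (7 of 8): 4, 1, 4, 4, 5, 1, 4; sum = 23.
Person mean = 23 / 7 ≈ 3.2857
Prorated total = (23 / 7) × 8 = 26.29 (to 2 dp)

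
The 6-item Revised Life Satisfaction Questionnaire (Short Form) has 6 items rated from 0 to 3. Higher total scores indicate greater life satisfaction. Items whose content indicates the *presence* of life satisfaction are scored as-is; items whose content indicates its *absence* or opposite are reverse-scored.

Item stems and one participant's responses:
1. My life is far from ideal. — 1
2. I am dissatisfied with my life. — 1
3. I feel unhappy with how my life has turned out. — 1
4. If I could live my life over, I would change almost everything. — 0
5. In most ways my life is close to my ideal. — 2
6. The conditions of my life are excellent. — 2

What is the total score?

Items 1, 2, 3, 4 describe the absence/opposite of life satisfaction → reverse-score.
reversed = (0+3) − raw = 3 − raw.
  item 1: 3 − 1 = 2
  item 2: 3 − 1 = 2
  item 3: 3 − 1 = 2
  item 4: 3 − 0 = 3
  item 5: 2
  item 6: 2
Total = 2 + 2 + 2 + 3 + 2 + 2 = 13

13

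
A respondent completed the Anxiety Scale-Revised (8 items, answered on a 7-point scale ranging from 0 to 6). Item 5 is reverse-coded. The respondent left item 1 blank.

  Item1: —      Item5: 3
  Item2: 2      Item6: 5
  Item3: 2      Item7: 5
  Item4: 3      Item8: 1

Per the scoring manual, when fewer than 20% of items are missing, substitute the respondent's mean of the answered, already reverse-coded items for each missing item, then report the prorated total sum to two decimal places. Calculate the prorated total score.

Reverse-coded (reversed = (0+6) − raw = 6 − raw):
  item 5: 6 − 3 = 3
Completed scored items (7 of 8): 2, 2, 3, 3, 5, 5, 1; sum = 21.
Person mean = 21 / 7 ≈ 3.0000
Prorated total = (21 / 7) × 8 = 24.00 (to 2 dp)

24.00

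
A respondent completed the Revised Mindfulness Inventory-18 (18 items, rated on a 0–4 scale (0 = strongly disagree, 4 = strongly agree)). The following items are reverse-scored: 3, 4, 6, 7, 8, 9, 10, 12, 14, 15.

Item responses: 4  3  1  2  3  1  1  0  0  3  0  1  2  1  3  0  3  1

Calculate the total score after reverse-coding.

Reversing items 3, 4, 6, 7, 8, 9, 10, 12, 14 and 15 with 4 − raw:
Total = 4 + 3 + (4−1) + (4−2) + 3 + (4−1) + (4−1) + (4−0) + (4−0) + (4−3) + 0 + (4−1) + 2 + (4−1) + (4−3) + 0 + 3 + 1
      = 4 + 3 + 3 + 2 + 3 + 3 + 3 + 4 + 4 + 1 + 0 + 3 + 2 + 3 + 1 + 0 + 3 + 1 = 43

43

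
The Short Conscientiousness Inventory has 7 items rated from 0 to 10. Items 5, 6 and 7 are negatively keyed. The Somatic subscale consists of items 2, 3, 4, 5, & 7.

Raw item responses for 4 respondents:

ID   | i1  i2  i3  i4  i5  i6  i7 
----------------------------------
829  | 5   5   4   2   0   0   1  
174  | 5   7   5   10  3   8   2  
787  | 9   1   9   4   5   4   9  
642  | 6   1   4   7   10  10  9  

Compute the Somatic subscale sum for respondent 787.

20

Respondent 787 raw: 9, 1, 9, 4, 5, 4, 9.
Somatic items: 2, 3, 4, 5, 7.
Reverse-coded (on a 0–10 scale, reversed = 10 − raw):
  item 2: 1
  item 3: 9
  item 4: 4
  item 5: 10 − 5 = 5
  item 7: 10 − 9 = 1
Sum = 1 + 9 + 4 + 5 + 1 = 20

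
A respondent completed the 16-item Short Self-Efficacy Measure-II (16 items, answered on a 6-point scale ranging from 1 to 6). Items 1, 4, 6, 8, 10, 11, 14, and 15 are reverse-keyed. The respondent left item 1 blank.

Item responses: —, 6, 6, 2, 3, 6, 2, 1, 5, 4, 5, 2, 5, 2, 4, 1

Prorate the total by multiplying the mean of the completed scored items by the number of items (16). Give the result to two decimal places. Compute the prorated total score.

Reverse-coded (reverse-coded value = 7 − response):
  item 4: 7 − 2 = 5
  item 6: 7 − 6 = 1
  item 8: 7 − 1 = 6
  item 10: 7 − 4 = 3
  item 11: 7 − 5 = 2
  item 14: 7 − 2 = 5
  item 15: 7 − 4 = 3
Completed scored items (15 of 16): 6, 6, 5, 3, 1, 2, 6, 5, 3, 2, 2, 5, 5, 3, 1; sum = 55.
Person mean = 55 / 15 ≈ 3.6667
Prorated total = (55 / 15) × 16 = 58.67 (to 2 dp)

58.67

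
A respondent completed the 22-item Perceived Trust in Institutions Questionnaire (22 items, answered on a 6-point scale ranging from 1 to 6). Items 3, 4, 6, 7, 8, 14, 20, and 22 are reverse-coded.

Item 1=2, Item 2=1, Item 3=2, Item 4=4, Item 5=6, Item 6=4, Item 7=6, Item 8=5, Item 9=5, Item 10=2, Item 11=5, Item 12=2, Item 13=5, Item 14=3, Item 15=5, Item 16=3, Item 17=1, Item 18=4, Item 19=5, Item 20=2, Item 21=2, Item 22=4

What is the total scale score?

Reverse-coded items (reverse-coded value = 7 − response):
  item 3: 7 − 2 = 5
  item 4: 7 − 4 = 3
  item 6: 7 − 4 = 3
  item 7: 7 − 6 = 1
  item 8: 7 − 5 = 2
  item 14: 7 − 3 = 4
  item 20: 7 − 2 = 5
  item 22: 7 − 4 = 3
Scored items: 2, 1, 5, 3, 6, 3, 1, 2, 5, 2, 5, 2, 5, 4, 5, 3, 1, 4, 5, 5, 2, 3
Total = 2 + 1 + 5 + 3 + 6 + 3 + 1 + 2 + 5 + 2 + 5 + 2 + 5 + 4 + 5 + 3 + 1 + 4 + 5 + 5 + 2 + 3 = 74

74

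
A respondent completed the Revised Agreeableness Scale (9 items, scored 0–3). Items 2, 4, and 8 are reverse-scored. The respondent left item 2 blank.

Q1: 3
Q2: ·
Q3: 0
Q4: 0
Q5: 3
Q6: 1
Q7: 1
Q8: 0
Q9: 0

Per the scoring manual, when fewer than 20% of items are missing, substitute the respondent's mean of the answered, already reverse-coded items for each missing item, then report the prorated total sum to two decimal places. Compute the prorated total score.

15.75

Reverse-coded (reverse-coded value = 3 − response):
  item 4: 3 − 0 = 3
  item 8: 3 − 0 = 3
Completed scored items (8 of 9): 3, 0, 3, 3, 1, 1, 3, 0; sum = 14.
Person mean = 14 / 8 ≈ 1.7500
Prorated total = (14 / 8) × 9 = 15.75 (to 2 dp)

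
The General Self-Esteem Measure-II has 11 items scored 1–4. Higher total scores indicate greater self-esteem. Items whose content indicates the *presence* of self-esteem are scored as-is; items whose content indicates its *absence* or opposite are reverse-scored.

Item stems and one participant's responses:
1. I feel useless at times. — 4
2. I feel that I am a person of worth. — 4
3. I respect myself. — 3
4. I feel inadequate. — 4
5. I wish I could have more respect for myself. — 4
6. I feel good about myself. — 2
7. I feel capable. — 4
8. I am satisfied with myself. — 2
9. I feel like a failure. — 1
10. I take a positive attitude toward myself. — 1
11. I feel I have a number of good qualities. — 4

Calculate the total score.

27

Items 1, 4, 5, 9 describe the absence/opposite of self-esteem → reverse-score.
reversed = (1+4) − raw = 5 − raw.
  item 1: 5 − 4 = 1
  item 2: 4
  item 3: 3
  item 4: 5 − 4 = 1
  item 5: 5 − 4 = 1
  item 6: 2
  item 7: 4
  item 8: 2
  item 9: 5 − 1 = 4
  item 10: 1
  item 11: 4
Total = 1 + 4 + 3 + 1 + 1 + 2 + 4 + 2 + 4 + 1 + 4 = 27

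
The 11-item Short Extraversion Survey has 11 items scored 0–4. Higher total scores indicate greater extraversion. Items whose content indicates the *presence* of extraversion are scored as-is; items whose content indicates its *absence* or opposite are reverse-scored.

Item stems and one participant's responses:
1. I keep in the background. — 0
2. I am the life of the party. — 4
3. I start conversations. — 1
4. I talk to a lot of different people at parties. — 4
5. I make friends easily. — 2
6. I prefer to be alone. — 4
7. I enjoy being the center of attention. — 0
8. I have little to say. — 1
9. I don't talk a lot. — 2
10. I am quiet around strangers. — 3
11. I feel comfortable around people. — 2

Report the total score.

23

Items 1, 6, 8, 9, 10 describe the absence/opposite of extraversion → reverse-score.
on a 0–4 scale, reversed = 4 − raw.
  item 1: 4 − 0 = 4
  item 2: 4
  item 3: 1
  item 4: 4
  item 5: 2
  item 6: 4 − 4 = 0
  item 7: 0
  item 8: 4 − 1 = 3
  item 9: 4 − 2 = 2
  item 10: 4 − 3 = 1
  item 11: 2
Total = 4 + 4 + 1 + 4 + 2 + 0 + 0 + 3 + 2 + 1 + 2 = 23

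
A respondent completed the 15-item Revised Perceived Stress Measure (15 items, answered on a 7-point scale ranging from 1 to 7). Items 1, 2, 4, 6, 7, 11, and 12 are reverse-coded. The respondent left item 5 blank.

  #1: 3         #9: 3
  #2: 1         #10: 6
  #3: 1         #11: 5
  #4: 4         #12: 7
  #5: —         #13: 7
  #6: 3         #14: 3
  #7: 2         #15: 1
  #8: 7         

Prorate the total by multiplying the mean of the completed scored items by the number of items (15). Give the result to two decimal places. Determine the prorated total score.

Reverse-coded (on a 1–7 scale, reversed = 8 − raw):
  item 1: 8 − 3 = 5
  item 2: 8 − 1 = 7
  item 4: 8 − 4 = 4
  item 6: 8 − 3 = 5
  item 7: 8 − 2 = 6
  item 11: 8 − 5 = 3
  item 12: 8 − 7 = 1
Completed scored items (14 of 15): 5, 7, 1, 4, 5, 6, 7, 3, 6, 3, 1, 7, 3, 1; sum = 59.
Person mean = 59 / 14 ≈ 4.2143
Prorated total = (59 / 14) × 15 = 63.21 (to 2 dp)

63.21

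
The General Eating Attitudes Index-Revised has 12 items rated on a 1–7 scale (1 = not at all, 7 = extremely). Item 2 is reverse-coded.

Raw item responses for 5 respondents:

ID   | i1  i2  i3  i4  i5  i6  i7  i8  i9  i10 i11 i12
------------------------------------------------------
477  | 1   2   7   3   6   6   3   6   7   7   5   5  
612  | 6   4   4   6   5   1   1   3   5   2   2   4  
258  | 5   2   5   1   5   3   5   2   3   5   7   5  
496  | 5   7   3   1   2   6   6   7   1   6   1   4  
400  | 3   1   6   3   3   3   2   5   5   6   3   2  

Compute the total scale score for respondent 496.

43

Respondent 496 raw: 5, 7, 3, 1, 2, 6, 6, 7, 1, 6, 1, 4.
Reverse-coded (reversed = (1+7) − raw = 8 − raw):
  item 1: 5
  item 2: 8 − 7 = 1
  item 3: 3
  item 4: 1
  item 5: 2
  item 6: 6
  item 7: 6
  item 8: 7
  item 9: 1
  item 10: 6
  item 11: 1
  item 12: 4
Sum = 5 + 1 + 3 + 1 + 2 + 6 + 6 + 7 + 1 + 6 + 1 + 4 = 43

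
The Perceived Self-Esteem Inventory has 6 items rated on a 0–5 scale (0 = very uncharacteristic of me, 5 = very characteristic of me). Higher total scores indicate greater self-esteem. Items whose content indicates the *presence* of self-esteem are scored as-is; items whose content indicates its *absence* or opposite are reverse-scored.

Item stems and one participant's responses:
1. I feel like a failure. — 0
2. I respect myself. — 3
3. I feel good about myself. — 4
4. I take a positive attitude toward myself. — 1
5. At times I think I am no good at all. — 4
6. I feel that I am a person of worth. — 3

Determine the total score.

Items 1, 5 describe the absence/opposite of self-esteem → reverse-score.
reverse-coded value = 5 − response.
  item 1: 5 − 0 = 5
  item 2: 3
  item 3: 4
  item 4: 1
  item 5: 5 − 4 = 1
  item 6: 3
Total = 5 + 3 + 4 + 1 + 1 + 3 = 17

17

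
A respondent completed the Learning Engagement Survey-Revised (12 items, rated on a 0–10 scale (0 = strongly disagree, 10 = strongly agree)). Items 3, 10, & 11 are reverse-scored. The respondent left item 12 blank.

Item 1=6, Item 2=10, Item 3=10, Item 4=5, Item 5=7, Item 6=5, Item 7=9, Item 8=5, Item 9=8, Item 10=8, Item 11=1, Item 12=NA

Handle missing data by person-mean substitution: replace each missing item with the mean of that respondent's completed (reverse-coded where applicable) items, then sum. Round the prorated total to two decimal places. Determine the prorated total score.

72.00

Reverse-coded (on a 0–10 scale, reversed = 10 − raw):
  item 3: 10 − 10 = 0
  item 10: 10 − 8 = 2
  item 11: 10 − 1 = 9
Completed scored items (11 of 12): 6, 10, 0, 5, 7, 5, 9, 5, 8, 2, 9; sum = 66.
Person mean = 66 / 11 ≈ 6.0000
Prorated total = (66 / 11) × 12 = 72.00 (to 2 dp)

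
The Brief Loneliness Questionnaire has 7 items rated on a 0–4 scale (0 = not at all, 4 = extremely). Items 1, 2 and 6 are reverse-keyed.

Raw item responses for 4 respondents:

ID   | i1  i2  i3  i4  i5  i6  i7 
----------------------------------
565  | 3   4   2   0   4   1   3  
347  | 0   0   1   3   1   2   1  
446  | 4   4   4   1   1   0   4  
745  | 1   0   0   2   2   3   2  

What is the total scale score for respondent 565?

13

Respondent 565 raw: 3, 4, 2, 0, 4, 1, 3.
Reverse-coded (on a 0–4 scale, reversed = 4 − raw):
  item 1: 4 − 3 = 1
  item 2: 4 − 4 = 0
  item 3: 2
  item 4: 0
  item 5: 4
  item 6: 4 − 1 = 3
  item 7: 3
Sum = 1 + 0 + 2 + 0 + 4 + 3 + 3 = 13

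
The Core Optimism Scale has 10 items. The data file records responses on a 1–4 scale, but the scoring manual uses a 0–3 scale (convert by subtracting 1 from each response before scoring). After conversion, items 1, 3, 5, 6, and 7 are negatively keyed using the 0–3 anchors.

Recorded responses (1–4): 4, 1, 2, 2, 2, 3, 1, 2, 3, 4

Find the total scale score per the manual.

15

Convert to 0–3: 3, 0, 1, 1, 1, 2, 0, 1, 2, 3
Reverse-coded (reversed = (0+3) − raw = 3 − raw):
  item 1: 3 − 3 = 0
  item 3: 3 − 1 = 2
  item 5: 3 − 1 = 2
  item 6: 3 − 2 = 1
  item 7: 3 − 0 = 3
Scored: 0, 0, 2, 1, 2, 1, 3, 1, 2, 3
Total = 15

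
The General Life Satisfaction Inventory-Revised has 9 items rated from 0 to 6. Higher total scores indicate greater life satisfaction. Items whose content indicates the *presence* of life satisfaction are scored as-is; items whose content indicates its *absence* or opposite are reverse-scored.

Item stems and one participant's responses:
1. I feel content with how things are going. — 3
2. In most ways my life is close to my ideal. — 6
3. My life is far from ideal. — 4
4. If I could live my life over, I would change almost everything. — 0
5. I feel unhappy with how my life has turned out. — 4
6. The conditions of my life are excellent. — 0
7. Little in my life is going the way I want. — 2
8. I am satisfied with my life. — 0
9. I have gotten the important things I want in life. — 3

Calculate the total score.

Items 3, 4, 5, 7 describe the absence/opposite of life satisfaction → reverse-score.
on a 0–6 scale, reversed = 6 − raw.
  item 1: 3
  item 2: 6
  item 3: 6 − 4 = 2
  item 4: 6 − 0 = 6
  item 5: 6 − 4 = 2
  item 6: 0
  item 7: 6 − 2 = 4
  item 8: 0
  item 9: 3
Total = 3 + 6 + 2 + 6 + 2 + 0 + 4 + 0 + 3 = 26

26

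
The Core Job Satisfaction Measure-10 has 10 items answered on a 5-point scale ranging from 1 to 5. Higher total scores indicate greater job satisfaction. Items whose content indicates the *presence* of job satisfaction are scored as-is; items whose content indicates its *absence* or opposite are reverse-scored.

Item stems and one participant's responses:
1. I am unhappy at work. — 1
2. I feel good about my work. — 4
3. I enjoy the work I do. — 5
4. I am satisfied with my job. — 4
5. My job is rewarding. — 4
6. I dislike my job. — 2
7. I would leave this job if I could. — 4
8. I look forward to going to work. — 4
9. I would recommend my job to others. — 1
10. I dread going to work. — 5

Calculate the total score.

Items 1, 6, 7, 10 describe the absence/opposite of job satisfaction → reverse-score.
reversed = (1+5) − raw = 6 − raw.
  item 1: 6 − 1 = 5
  item 2: 4
  item 3: 5
  item 4: 4
  item 5: 4
  item 6: 6 − 2 = 4
  item 7: 6 − 4 = 2
  item 8: 4
  item 9: 1
  item 10: 6 − 5 = 1
Total = 5 + 4 + 5 + 4 + 4 + 4 + 2 + 4 + 1 + 1 = 34

34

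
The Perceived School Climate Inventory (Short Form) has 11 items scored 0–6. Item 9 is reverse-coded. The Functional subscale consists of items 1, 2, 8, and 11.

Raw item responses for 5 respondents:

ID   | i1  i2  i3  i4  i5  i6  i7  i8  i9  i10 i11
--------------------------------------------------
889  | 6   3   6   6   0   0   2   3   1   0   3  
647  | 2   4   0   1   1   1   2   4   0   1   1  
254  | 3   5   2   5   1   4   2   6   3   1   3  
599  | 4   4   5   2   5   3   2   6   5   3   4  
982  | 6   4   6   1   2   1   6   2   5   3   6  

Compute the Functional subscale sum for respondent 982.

18

Respondent 982 raw: 6, 4, 6, 1, 2, 1, 6, 2, 5, 3, 6.
Functional items: 1, 2, 8, 11.
Reverse-coded (on a 0–6 scale, reversed = 6 − raw):
  item 1: 6
  item 2: 4
  item 8: 2
  item 11: 6
Sum = 6 + 4 + 2 + 6 = 18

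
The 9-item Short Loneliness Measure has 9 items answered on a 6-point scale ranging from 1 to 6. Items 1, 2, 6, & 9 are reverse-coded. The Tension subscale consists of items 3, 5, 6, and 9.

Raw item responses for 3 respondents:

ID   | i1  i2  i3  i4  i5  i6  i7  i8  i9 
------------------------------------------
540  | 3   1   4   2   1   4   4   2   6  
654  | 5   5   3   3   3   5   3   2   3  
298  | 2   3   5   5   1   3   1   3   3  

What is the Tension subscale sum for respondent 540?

Respondent 540 raw: 3, 1, 4, 2, 1, 4, 4, 2, 6.
Tension items: 3, 5, 6, 9.
Reverse-coded (on a 1–6 scale, reversed = 7 − raw):
  item 3: 4
  item 5: 1
  item 6: 7 − 4 = 3
  item 9: 7 − 6 = 1
Sum = 4 + 1 + 3 + 1 = 9

9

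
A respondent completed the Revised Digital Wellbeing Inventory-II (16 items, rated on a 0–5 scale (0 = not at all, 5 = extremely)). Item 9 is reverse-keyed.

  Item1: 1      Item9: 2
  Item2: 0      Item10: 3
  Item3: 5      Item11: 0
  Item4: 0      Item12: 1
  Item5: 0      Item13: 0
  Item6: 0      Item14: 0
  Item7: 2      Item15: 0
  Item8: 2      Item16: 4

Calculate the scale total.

Raw sum = 20. Reverse-keyed items: 9; their raw sum = 2.
Each reversal replaces raw with 5 − raw, changing the total by 5 − 2·raw per item.
Total = 20 + 1·5 − 2·2 = 20 + 5 − 4 = 21

21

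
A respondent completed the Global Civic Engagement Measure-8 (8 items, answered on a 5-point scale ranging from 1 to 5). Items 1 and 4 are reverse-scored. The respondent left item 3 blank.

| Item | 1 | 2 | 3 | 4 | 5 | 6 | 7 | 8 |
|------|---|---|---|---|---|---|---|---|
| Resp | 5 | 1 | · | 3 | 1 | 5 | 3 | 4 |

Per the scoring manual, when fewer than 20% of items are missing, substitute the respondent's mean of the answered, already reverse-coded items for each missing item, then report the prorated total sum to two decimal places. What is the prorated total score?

20.57

Reverse-coded (reversed = (1+5) − raw = 6 − raw):
  item 1: 6 − 5 = 1
  item 4: 6 − 3 = 3
Completed scored items (7 of 8): 1, 1, 3, 1, 5, 3, 4; sum = 18.
Person mean = 18 / 7 ≈ 2.5714
Prorated total = (18 / 7) × 8 = 20.57 (to 2 dp)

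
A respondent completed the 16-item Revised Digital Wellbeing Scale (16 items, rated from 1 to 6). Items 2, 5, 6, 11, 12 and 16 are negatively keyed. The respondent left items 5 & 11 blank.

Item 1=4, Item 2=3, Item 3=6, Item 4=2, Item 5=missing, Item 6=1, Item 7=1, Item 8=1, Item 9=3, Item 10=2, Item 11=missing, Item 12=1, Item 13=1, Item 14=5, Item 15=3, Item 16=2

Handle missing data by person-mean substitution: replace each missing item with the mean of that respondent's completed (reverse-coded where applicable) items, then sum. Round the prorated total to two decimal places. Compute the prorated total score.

56.00

Reverse-coded (on a 1–6 scale, reversed = 7 − raw):
  item 2: 7 − 3 = 4
  item 6: 7 − 1 = 6
  item 12: 7 − 1 = 6
  item 16: 7 − 2 = 5
Completed scored items (14 of 16): 4, 4, 6, 2, 6, 1, 1, 3, 2, 6, 1, 5, 3, 5; sum = 49.
Person mean = 49 / 14 ≈ 3.5000
Prorated total = (49 / 14) × 16 = 56.00 (to 2 dp)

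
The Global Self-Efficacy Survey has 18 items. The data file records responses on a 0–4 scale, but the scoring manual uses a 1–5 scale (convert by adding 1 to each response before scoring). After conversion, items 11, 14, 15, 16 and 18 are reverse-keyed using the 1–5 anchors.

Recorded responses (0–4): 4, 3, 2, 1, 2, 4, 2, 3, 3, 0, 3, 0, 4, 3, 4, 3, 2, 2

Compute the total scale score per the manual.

Convert to 1–5: 5, 4, 3, 2, 3, 5, 3, 4, 4, 1, 4, 1, 5, 4, 5, 4, 3, 3
Reverse-coded (on a 1–5 scale, reversed = 6 − raw):
  item 11: 6 − 4 = 2
  item 14: 6 − 4 = 2
  item 15: 6 − 5 = 1
  item 16: 6 − 4 = 2
  item 18: 6 − 3 = 3
Scored: 5, 4, 3, 2, 3, 5, 3, 4, 4, 1, 2, 1, 5, 2, 1, 2, 3, 3
Total = 53

53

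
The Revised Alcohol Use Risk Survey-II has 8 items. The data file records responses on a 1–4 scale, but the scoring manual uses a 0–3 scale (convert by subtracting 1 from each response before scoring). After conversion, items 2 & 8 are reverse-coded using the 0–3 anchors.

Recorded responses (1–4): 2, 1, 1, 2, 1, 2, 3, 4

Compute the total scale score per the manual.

8

Convert to 0–3: 1, 0, 0, 1, 0, 1, 2, 3
Reverse-coded (on a 0–3 scale, reversed = 3 − raw):
  item 2: 3 − 0 = 3
  item 8: 3 − 3 = 0
Scored: 1, 3, 0, 1, 0, 1, 2, 0
Total = 8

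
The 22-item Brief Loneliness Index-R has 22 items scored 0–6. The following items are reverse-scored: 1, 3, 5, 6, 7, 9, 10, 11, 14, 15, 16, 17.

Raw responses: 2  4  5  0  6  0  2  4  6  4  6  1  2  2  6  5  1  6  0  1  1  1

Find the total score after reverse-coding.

47

Reverse-scored items use 6 − raw:
  item 1: 6 − 2 = 4
  item 3: 6 − 5 = 1
  item 5: 6 − 6 = 0
  item 6: 6 − 0 = 6
  item 7: 6 − 2 = 4
  item 9: 6 − 6 = 0
  item 10: 6 − 4 = 2
  item 11: 6 − 6 = 0
  item 14: 6 − 2 = 4
  item 15: 6 − 6 = 0
  item 16: 6 − 5 = 1
  item 17: 6 − 1 = 5
Scored items: 4, 4, 1, 0, 0, 6, 4, 4, 0, 2, 0, 1, 2, 4, 0, 1, 5, 6, 0, 1, 1, 1
Total = 4 + 4 + 1 + 0 + 0 + 6 + 4 + 4 + 0 + 2 + 0 + 1 + 2 + 4 + 0 + 1 + 5 + 6 + 0 + 1 + 1 + 1 = 47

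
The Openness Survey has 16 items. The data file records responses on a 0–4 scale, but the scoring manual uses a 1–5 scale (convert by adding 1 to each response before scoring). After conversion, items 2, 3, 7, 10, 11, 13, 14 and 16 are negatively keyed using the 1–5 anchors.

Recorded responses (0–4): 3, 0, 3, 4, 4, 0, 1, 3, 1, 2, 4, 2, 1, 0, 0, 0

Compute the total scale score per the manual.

Convert to 1–5: 4, 1, 4, 5, 5, 1, 2, 4, 2, 3, 5, 3, 2, 1, 1, 1
Reverse-coded (reversed = (1+5) − raw = 6 − raw):
  item 2: 6 − 1 = 5
  item 3: 6 − 4 = 2
  item 7: 6 − 2 = 4
  item 10: 6 − 3 = 3
  item 11: 6 − 5 = 1
  item 13: 6 − 2 = 4
  item 14: 6 − 1 = 5
  item 16: 6 − 1 = 5
Scored: 4, 5, 2, 5, 5, 1, 4, 4, 2, 3, 1, 3, 4, 5, 1, 5
Total = 54

54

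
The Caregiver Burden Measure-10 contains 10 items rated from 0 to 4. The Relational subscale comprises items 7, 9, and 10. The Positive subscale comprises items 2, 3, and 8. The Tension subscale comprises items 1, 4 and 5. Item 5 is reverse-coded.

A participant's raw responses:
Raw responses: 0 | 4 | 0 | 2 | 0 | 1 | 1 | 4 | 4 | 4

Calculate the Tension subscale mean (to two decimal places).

Tension items: 1, 4, 5.
Of these, item 5 is reverse-coded; reverse-coded value = 4 − response.
  item 1: 0
  item 4: 2
  item 5: 4 − 0 = 4
Sum = 0 + 2 + 4 = 6
Mean = 6 / 3 = 2.00

2.00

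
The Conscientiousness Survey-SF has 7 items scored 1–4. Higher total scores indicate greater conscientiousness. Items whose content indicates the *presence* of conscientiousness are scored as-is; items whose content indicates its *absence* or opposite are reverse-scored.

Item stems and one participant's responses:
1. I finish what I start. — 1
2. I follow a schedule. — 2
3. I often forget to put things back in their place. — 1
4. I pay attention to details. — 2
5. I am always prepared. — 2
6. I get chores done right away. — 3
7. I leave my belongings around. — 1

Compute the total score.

18

Items 3, 7 describe the absence/opposite of conscientiousness → reverse-score.
reverse-coded value = 5 − response.
  item 1: 1
  item 2: 2
  item 3: 5 − 1 = 4
  item 4: 2
  item 5: 2
  item 6: 3
  item 7: 5 − 1 = 4
Total = 1 + 2 + 4 + 2 + 2 + 3 + 4 = 18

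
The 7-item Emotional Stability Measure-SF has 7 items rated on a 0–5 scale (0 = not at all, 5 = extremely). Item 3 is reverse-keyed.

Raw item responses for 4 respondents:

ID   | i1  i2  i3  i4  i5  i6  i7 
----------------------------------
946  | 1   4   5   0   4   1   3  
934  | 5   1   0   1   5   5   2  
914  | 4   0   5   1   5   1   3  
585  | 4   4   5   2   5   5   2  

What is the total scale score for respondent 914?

Respondent 914 raw: 4, 0, 5, 1, 5, 1, 3.
Reverse-coded (reversed = (0+5) − raw = 5 − raw):
  item 1: 4
  item 2: 0
  item 3: 5 − 5 = 0
  item 4: 1
  item 5: 5
  item 6: 1
  item 7: 3
Sum = 4 + 0 + 0 + 1 + 5 + 1 + 3 = 14

14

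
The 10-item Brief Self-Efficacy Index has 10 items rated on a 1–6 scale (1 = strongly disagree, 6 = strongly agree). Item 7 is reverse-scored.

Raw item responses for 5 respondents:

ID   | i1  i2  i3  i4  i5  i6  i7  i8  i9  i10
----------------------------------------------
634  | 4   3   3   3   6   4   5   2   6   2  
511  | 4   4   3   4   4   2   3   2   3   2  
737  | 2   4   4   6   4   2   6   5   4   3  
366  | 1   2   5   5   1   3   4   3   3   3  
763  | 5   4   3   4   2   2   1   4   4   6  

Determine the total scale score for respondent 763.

40

Respondent 763 raw: 5, 4, 3, 4, 2, 2, 1, 4, 4, 6.
Reverse-coded (reverse-coded value = 7 − response):
  item 1: 5
  item 2: 4
  item 3: 3
  item 4: 4
  item 5: 2
  item 6: 2
  item 7: 7 − 1 = 6
  item 8: 4
  item 9: 4
  item 10: 6
Sum = 5 + 4 + 3 + 4 + 2 + 2 + 6 + 4 + 4 + 6 = 40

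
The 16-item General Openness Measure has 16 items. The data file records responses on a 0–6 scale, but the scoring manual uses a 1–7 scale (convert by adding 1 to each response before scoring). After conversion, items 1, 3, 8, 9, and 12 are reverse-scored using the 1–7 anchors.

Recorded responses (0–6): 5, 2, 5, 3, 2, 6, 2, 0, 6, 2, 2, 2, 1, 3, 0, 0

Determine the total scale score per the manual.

51

Convert to 1–7: 6, 3, 6, 4, 3, 7, 3, 1, 7, 3, 3, 3, 2, 4, 1, 1
Reverse-coded (reverse-coded value = 8 − response):
  item 1: 8 − 6 = 2
  item 3: 8 − 6 = 2
  item 8: 8 − 1 = 7
  item 9: 8 − 7 = 1
  item 12: 8 − 3 = 5
Scored: 2, 3, 2, 4, 3, 7, 3, 7, 1, 3, 3, 5, 2, 4, 1, 1
Total = 51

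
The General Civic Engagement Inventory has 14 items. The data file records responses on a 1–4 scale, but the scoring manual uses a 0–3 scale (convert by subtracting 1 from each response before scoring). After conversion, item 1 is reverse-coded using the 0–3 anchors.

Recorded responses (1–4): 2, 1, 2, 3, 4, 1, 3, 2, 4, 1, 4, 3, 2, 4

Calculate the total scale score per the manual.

Convert to 0–3: 1, 0, 1, 2, 3, 0, 2, 1, 3, 0, 3, 2, 1, 3
Reverse-coded (reversed = (0+3) − raw = 3 − raw):
  item 1: 3 − 1 = 2
Scored: 2, 0, 1, 2, 3, 0, 2, 1, 3, 0, 3, 2, 1, 3
Total = 23

23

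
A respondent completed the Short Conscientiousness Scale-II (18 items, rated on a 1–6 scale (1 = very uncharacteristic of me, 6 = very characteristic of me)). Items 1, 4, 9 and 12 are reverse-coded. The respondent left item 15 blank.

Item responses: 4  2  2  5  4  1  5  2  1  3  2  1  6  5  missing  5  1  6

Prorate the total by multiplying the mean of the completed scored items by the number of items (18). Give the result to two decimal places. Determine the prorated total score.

64.59

Reverse-coded (reverse-coded value = 7 − response):
  item 1: 7 − 4 = 3
  item 4: 7 − 5 = 2
  item 9: 7 − 1 = 6
  item 12: 7 − 1 = 6
Completed scored items (17 of 18): 3, 2, 2, 2, 4, 1, 5, 2, 6, 3, 2, 6, 6, 5, 5, 1, 6; sum = 61.
Person mean = 61 / 17 ≈ 3.5882
Prorated total = (61 / 17) × 18 = 64.59 (to 2 dp)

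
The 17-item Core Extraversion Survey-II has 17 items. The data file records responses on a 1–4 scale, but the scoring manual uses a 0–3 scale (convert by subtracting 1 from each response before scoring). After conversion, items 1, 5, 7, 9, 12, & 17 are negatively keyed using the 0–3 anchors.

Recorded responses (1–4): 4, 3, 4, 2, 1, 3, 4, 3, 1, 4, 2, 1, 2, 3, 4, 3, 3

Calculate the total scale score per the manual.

32

Convert to 0–3: 3, 2, 3, 1, 0, 2, 3, 2, 0, 3, 1, 0, 1, 2, 3, 2, 2
Reverse-coded (on a 0–3 scale, reversed = 3 − raw):
  item 1: 3 − 3 = 0
  item 5: 3 − 0 = 3
  item 7: 3 − 3 = 0
  item 9: 3 − 0 = 3
  item 12: 3 − 0 = 3
  item 17: 3 − 2 = 1
Scored: 0, 2, 3, 1, 3, 2, 0, 2, 3, 3, 1, 3, 1, 2, 3, 2, 1
Total = 32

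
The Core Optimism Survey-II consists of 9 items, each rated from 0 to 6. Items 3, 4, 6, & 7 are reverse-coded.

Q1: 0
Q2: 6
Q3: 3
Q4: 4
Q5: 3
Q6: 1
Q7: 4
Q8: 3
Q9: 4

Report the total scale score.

28

Reversing items 3, 4, 6, & 7 with 6 − raw:
Total = 0 + 6 + (6−3) + (6−4) + 3 + (6−1) + (6−4) + 3 + 4
      = 0 + 6 + 3 + 2 + 3 + 5 + 2 + 3 + 4 = 28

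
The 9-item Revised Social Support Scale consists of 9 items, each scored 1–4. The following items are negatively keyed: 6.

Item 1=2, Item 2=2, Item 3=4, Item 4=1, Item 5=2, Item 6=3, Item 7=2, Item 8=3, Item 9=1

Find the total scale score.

19

Reversing item 6 with 5 − raw:
Total = 2 + 2 + 4 + 1 + 2 + (5−3) + 2 + 3 + 1
      = 2 + 2 + 4 + 1 + 2 + 2 + 2 + 3 + 1 = 19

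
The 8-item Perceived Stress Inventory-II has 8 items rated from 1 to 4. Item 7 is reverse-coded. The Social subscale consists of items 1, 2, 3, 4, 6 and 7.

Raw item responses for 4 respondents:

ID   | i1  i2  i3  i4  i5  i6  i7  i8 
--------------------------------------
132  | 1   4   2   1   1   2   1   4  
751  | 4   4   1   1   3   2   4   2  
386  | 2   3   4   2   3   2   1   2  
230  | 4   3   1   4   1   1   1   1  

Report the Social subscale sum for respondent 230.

17

Respondent 230 raw: 4, 3, 1, 4, 1, 1, 1, 1.
Social items: 1, 2, 3, 4, 6, 7.
Reverse-coded (on a 1–4 scale, reversed = 5 − raw):
  item 1: 4
  item 2: 3
  item 3: 1
  item 4: 4
  item 6: 1
  item 7: 5 − 1 = 4
Sum = 4 + 3 + 1 + 4 + 1 + 4 = 17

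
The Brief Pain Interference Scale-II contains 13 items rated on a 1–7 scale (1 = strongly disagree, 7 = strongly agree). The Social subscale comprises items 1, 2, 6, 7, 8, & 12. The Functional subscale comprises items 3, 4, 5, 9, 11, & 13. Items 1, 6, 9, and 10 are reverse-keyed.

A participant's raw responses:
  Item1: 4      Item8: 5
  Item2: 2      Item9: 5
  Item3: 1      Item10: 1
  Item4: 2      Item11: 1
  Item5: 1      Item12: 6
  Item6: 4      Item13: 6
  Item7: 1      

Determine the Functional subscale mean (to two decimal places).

Functional items: 3, 4, 5, 9, 11, 13.
Of these, item 9 is reverse-keyed; reverse-coded value = 8 − response.
  item 3: 1
  item 4: 2
  item 5: 1
  item 9: 8 − 5 = 3
  item 11: 1
  item 13: 6
Sum = 1 + 2 + 1 + 3 + 1 + 6 = 14
Mean = 14 / 6 = 2.33

2.33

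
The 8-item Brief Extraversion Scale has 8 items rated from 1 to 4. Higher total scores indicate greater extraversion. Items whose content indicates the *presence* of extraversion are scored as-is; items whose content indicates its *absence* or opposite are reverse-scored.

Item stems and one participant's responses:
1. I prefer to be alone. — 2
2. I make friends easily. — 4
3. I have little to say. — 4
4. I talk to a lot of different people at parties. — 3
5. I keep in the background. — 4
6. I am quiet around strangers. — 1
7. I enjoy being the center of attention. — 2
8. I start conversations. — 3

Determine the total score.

Items 1, 3, 5, 6 describe the absence/opposite of extraversion → reverse-score.
on a 1–4 scale, reversed = 5 − raw.
  item 1: 5 − 2 = 3
  item 2: 4
  item 3: 5 − 4 = 1
  item 4: 3
  item 5: 5 − 4 = 1
  item 6: 5 − 1 = 4
  item 7: 2
  item 8: 3
Total = 3 + 4 + 1 + 3 + 1 + 4 + 2 + 3 = 21

21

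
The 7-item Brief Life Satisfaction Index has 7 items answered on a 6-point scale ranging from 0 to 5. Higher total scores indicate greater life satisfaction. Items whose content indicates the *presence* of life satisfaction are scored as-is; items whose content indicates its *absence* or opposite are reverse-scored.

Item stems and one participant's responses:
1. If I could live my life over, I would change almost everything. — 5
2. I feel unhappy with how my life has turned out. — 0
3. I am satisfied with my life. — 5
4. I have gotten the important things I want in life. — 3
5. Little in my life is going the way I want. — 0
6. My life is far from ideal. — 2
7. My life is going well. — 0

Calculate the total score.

Items 1, 2, 5, 6 describe the absence/opposite of life satisfaction → reverse-score.
reversed = (0+5) − raw = 5 − raw.
  item 1: 5 − 5 = 0
  item 2: 5 − 0 = 5
  item 3: 5
  item 4: 3
  item 5: 5 − 0 = 5
  item 6: 5 − 2 = 3
  item 7: 0
Total = 0 + 5 + 5 + 3 + 5 + 3 + 0 = 21

21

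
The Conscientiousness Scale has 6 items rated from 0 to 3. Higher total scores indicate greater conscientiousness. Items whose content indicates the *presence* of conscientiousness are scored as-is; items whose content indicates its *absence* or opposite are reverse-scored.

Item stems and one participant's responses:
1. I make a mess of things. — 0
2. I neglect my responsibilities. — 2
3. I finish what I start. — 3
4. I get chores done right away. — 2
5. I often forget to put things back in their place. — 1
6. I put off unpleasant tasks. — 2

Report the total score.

12

Items 1, 2, 5, 6 describe the absence/opposite of conscientiousness → reverse-score.
reverse-coded value = 3 − response.
  item 1: 3 − 0 = 3
  item 2: 3 − 2 = 1
  item 3: 3
  item 4: 2
  item 5: 3 − 1 = 2
  item 6: 3 − 2 = 1
Total = 3 + 1 + 3 + 2 + 2 + 1 = 12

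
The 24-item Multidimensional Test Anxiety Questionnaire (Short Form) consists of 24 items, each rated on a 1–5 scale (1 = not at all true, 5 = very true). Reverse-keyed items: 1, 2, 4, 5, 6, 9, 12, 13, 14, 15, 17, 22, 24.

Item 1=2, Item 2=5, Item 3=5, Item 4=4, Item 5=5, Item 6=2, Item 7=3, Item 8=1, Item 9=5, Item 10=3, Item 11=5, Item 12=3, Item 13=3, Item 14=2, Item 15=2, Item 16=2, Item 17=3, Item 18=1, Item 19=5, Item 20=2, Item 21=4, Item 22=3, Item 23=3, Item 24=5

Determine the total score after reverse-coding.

68

Apply reverse scoring (reverse-coded value = 6 − response):
  item 1: 6 − 2 = 4
  item 2: 6 − 5 = 1
  item 4: 6 − 4 = 2
  item 5: 6 − 5 = 1
  item 6: 6 − 2 = 4
  item 9: 6 − 5 = 1
  item 12: 6 − 3 = 3
  item 13: 6 − 3 = 3
  item 14: 6 − 2 = 4
  item 15: 6 − 2 = 4
  item 17: 6 − 3 = 3
  item 22: 6 − 3 = 3
  item 24: 6 − 5 = 1
Scored items: 4, 1, 5, 2, 1, 4, 3, 1, 1, 3, 5, 3, 3, 4, 4, 2, 3, 1, 5, 2, 4, 3, 3, 1
Total = 4 + 1 + 5 + 2 + 1 + 4 + 3 + 1 + 1 + 3 + 5 + 3 + 3 + 4 + 4 + 2 + 3 + 1 + 5 + 2 + 4 + 3 + 3 + 1 = 68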